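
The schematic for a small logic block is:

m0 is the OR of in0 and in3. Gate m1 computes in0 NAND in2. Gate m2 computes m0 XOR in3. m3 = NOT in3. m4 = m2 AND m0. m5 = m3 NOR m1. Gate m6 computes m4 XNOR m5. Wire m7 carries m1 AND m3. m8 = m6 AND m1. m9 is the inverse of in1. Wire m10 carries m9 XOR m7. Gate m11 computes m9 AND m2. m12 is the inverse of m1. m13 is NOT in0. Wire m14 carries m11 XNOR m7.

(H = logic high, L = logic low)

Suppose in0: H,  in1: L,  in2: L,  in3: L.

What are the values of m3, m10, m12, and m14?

m0 = in0 OR in3 = H OR L = H
m1 = in0 NAND in2 = H NAND L = H
m2 = m0 XOR in3 = H XOR L = H
m3 = NOT in3 = NOT L = H
m7 = m1 AND m3 = H AND H = H
m9 = NOT in1 = NOT L = H
m10 = m9 XOR m7 = H XOR H = L
m11 = m9 AND m2 = H AND H = H
m12 = NOT m1 = NOT H = L
m14 = m11 XNOR m7 = H XNOR H = H

m3 = H  m10 = L  m12 = L  m14 = H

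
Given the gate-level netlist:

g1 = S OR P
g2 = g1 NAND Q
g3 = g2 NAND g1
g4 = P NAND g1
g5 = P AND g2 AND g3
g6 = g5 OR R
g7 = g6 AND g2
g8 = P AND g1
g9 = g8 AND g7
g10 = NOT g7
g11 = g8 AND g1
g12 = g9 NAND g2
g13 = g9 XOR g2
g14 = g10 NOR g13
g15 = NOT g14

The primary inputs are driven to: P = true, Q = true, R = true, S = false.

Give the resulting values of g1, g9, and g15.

g1 = true, g9 = false, g15 = true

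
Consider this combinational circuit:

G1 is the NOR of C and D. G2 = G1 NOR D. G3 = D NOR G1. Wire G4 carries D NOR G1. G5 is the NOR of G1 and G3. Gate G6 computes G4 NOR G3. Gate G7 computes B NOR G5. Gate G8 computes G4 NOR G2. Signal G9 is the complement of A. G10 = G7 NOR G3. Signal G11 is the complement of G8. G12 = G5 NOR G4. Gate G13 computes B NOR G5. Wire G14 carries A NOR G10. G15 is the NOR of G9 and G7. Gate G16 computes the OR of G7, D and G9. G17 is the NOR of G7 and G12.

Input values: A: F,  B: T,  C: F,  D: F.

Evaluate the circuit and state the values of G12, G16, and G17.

G1 = C NOR D = F NOR F = T
G3 = D NOR G1 = F NOR T = F
G4 = D NOR G1 = F NOR T = F
G5 = G1 NOR G3 = T NOR F = F
G7 = B NOR G5 = T NOR F = F
G9 = NOT A = NOT F = T
G12 = G5 NOR G4 = F NOR F = T
G16 = G7 OR D OR G9 = F OR F OR T = T
G17 = G7 NOR G12 = F NOR T = F

G12 = T, G16 = T, G17 = F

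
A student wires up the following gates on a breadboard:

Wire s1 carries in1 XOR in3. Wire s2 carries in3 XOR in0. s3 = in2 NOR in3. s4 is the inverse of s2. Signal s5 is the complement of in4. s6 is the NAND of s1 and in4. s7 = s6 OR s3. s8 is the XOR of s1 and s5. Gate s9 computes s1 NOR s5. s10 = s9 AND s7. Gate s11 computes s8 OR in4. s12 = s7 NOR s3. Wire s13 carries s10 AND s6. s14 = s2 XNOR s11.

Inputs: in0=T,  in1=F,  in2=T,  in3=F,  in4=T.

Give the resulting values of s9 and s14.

s9 = T  s14 = T

s1 = in1 XOR in3 = F XOR F = F
s2 = in3 XOR in0 = F XOR T = T
s5 = NOT in4 = NOT T = F
s8 = s1 XOR s5 = F XOR F = F
s9 = s1 NOR s5 = F NOR F = T
s11 = s8 OR in4 = F OR T = T
s14 = s2 XNOR s11 = T XNOR T = T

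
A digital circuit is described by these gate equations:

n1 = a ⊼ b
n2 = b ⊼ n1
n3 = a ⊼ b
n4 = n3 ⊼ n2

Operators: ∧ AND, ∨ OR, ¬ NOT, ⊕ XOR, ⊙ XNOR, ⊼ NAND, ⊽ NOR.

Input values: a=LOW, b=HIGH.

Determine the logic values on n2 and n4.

n2 = LOW  n4 = HIGH

n1 = a NAND b = LOW NAND HIGH = HIGH
n2 = b NAND n1 = HIGH NAND HIGH = LOW
n3 = a NAND b = LOW NAND HIGH = HIGH
n4 = n3 NAND n2 = HIGH NAND LOW = HIGH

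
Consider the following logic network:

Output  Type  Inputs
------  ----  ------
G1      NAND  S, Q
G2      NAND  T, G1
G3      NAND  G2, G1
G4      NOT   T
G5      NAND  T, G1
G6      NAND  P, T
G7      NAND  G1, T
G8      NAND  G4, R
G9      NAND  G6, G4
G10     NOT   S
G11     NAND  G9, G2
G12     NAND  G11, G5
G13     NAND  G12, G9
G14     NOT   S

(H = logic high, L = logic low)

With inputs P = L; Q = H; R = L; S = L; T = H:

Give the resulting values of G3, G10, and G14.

G1 = S NAND Q = L NAND H = H
G2 = T NAND G1 = H NAND H = L
G3 = G2 NAND G1 = L NAND H = H
G10 = NOT S = NOT L = H
G14 = NOT S = NOT L = H

G3 = H  G10 = H  G14 = H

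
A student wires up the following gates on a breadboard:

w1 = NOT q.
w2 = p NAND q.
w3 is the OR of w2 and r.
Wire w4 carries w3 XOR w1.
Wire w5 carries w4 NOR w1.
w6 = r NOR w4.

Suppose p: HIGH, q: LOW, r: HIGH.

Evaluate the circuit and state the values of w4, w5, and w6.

w1 = NOT q = NOT LOW = HIGH
w2 = p NAND q = HIGH NAND LOW = HIGH
w3 = w2 OR r = HIGH OR HIGH = HIGH
w4 = w3 XOR w1 = HIGH XOR HIGH = LOW
w5 = w4 NOR w1 = LOW NOR HIGH = LOW
w6 = r NOR w4 = HIGH NOR LOW = LOW

w4 = LOW  w5 = LOW  w6 = LOW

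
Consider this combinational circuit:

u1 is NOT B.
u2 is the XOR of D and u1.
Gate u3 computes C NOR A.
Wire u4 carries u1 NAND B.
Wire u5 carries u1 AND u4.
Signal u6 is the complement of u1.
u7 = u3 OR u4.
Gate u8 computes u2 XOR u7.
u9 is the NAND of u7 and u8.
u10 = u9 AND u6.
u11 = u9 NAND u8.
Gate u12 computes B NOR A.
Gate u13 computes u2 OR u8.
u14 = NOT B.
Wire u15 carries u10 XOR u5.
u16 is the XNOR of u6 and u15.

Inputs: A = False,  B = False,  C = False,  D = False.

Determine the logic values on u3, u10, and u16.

u1 = NOT B = NOT False = True
u2 = D XOR u1 = False XOR True = True
u3 = C NOR A = False NOR False = True
u4 = u1 NAND B = True NAND False = True
u5 = u1 AND u4 = True AND True = True
u6 = NOT u1 = NOT True = False
u7 = u3 OR u4 = True OR True = True
u8 = u2 XOR u7 = True XOR True = False
u9 = u7 NAND u8 = True NAND False = True
u10 = u9 AND u6 = True AND False = False
u15 = u10 XOR u5 = False XOR True = True
u16 = u6 XNOR u15 = False XNOR True = False

u3 = True, u10 = False, u16 = False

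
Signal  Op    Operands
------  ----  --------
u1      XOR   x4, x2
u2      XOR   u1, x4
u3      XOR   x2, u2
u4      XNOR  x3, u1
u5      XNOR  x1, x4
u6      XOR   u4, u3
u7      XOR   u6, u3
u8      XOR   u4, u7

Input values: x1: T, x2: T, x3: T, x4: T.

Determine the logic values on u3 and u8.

u3 = F, u8 = F

u1 = x4 XOR x2 = T XOR T = F
u2 = u1 XOR x4 = F XOR T = T
u3 = x2 XOR u2 = T XOR T = F
u4 = x3 XNOR u1 = T XNOR F = F
u6 = u4 XOR u3 = F XOR F = F
u7 = u6 XOR u3 = F XOR F = F
u8 = u4 XOR u7 = F XOR F = F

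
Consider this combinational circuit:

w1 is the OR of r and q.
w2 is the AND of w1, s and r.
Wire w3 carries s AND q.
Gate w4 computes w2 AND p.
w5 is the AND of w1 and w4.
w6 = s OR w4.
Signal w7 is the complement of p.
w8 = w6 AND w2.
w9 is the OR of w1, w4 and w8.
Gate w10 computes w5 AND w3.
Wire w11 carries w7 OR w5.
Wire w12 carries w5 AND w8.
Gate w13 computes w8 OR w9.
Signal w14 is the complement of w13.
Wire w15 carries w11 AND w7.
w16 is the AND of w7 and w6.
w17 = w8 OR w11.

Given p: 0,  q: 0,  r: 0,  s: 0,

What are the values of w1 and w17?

w1 = r OR q = 0 OR 0 = 0
w2 = w1 AND s AND r = 0 AND 0 AND 0 = 0
w4 = w2 AND p = 0 AND 0 = 0
w5 = w1 AND w4 = 0 AND 0 = 0
w6 = s OR w4 = 0 OR 0 = 0
w7 = NOT p = NOT 0 = 1
w8 = w6 AND w2 = 0 AND 0 = 0
w11 = w7 OR w5 = 1 OR 0 = 1
w17 = w8 OR w11 = 0 OR 1 = 1

w1 = 0; w17 = 1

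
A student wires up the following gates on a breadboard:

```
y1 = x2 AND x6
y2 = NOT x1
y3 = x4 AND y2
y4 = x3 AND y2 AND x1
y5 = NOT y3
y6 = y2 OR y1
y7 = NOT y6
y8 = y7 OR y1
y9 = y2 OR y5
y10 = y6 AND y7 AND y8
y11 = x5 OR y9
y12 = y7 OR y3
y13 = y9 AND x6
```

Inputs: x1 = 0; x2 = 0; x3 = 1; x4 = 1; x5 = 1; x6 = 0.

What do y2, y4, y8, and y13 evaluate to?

y1 = x2 AND x6 = 0 AND 0 = 0
y2 = NOT x1 = NOT 0 = 1
y3 = x4 AND y2 = 1 AND 1 = 1
y4 = x3 AND y2 AND x1 = 1 AND 1 AND 0 = 0
y5 = NOT y3 = NOT 1 = 0
y6 = y2 OR y1 = 1 OR 0 = 1
y7 = NOT y6 = NOT 1 = 0
y8 = y7 OR y1 = 0 OR 0 = 0
y9 = y2 OR y5 = 1 OR 0 = 1
y13 = y9 AND x6 = 1 AND 0 = 0

y2 = 1  y4 = 0  y8 = 0  y13 = 0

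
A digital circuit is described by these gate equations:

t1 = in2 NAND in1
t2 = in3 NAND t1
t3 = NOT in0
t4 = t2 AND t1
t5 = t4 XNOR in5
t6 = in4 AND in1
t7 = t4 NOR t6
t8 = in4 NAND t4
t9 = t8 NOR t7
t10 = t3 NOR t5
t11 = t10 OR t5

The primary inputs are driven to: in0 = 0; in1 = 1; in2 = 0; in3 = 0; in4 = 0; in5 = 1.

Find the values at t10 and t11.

t1 = in2 NAND in1 = 0 NAND 1 = 1
t2 = in3 NAND t1 = 0 NAND 1 = 1
t3 = NOT in0 = NOT 0 = 1
t4 = t2 AND t1 = 1 AND 1 = 1
t5 = t4 XNOR in5 = 1 XNOR 1 = 1
t10 = t3 NOR t5 = 1 NOR 1 = 0
t11 = t10 OR t5 = 0 OR 1 = 1

t10 = 0, t11 = 1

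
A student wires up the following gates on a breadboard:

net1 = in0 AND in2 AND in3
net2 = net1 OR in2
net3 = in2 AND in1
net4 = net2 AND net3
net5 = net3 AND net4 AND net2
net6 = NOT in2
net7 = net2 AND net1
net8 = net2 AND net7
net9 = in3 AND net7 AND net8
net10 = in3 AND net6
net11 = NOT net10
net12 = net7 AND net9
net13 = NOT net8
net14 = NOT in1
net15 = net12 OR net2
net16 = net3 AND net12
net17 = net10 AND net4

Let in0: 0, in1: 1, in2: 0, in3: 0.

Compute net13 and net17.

net13 = 1; net17 = 0

net1 = in0 AND in2 AND in3 = 0 AND 0 AND 0 = 0
net2 = net1 OR in2 = 0 OR 0 = 0
net3 = in2 AND in1 = 0 AND 1 = 0
net4 = net2 AND net3 = 0 AND 0 = 0
net6 = NOT in2 = NOT 0 = 1
net7 = net2 AND net1 = 0 AND 0 = 0
net8 = net2 AND net7 = 0 AND 0 = 0
net10 = in3 AND net6 = 0 AND 1 = 0
net13 = NOT net8 = NOT 0 = 1
net17 = net10 AND net4 = 0 AND 0 = 0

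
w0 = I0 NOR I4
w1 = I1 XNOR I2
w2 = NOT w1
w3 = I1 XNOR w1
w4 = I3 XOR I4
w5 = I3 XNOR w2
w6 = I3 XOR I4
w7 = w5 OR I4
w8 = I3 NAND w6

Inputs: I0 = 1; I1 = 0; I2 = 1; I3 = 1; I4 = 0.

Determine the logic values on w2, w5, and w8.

w2 = 1  w5 = 1  w8 = 0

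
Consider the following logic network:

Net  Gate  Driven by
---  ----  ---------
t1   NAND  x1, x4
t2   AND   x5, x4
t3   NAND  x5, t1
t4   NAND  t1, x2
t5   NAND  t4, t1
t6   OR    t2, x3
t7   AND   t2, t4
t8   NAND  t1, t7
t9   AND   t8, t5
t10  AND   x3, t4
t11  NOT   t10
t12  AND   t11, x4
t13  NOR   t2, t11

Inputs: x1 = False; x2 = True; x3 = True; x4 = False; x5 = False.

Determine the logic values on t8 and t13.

t8 = True  t13 = False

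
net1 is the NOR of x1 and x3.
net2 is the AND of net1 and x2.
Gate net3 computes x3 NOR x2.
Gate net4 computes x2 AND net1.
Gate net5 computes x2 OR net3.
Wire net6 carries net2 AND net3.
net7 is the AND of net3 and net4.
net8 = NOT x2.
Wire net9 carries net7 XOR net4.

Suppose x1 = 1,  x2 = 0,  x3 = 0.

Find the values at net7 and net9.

net7 = 0, net9 = 0

net1 = x1 NOR x3 = 1 NOR 0 = 0
net3 = x3 NOR x2 = 0 NOR 0 = 1
net4 = x2 AND net1 = 0 AND 0 = 0
net7 = net3 AND net4 = 1 AND 0 = 0
net9 = net7 XOR net4 = 0 XOR 0 = 0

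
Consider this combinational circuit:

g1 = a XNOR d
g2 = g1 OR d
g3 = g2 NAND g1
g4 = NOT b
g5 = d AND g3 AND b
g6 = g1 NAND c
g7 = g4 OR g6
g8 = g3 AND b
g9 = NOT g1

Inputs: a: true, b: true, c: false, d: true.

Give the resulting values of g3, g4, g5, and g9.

g1 = a XNOR d = true XNOR true = true
g2 = g1 OR d = true OR true = true
g3 = g2 NAND g1 = true NAND true = false
g4 = NOT b = NOT true = false
g5 = d AND g3 AND b = true AND false AND true = false
g9 = NOT g1 = NOT true = false

g3 = false; g4 = false; g5 = false; g9 = false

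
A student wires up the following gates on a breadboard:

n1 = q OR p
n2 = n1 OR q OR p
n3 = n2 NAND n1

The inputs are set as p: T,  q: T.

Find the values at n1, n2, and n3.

n1 = T, n2 = T, n3 = F

n1 = q OR p = T OR T = T
n2 = n1 OR q OR p = T OR T OR T = T
n3 = n2 NAND n1 = T NAND T = F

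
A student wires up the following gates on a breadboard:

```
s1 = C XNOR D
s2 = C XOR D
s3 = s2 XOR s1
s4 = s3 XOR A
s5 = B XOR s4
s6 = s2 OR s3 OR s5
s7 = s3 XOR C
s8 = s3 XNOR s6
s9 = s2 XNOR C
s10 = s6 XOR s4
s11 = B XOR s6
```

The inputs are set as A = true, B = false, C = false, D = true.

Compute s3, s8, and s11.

s3 = true, s8 = true, s11 = true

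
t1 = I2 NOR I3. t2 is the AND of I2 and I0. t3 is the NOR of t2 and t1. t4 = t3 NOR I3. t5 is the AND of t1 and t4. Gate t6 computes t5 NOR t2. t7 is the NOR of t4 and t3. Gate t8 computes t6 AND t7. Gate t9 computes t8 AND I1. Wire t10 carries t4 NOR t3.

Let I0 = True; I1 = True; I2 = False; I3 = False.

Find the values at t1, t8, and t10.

t1 = I2 NOR I3 = False NOR False = True
t2 = I2 AND I0 = False AND True = False
t3 = t2 NOR t1 = False NOR True = False
t4 = t3 NOR I3 = False NOR False = True
t5 = t1 AND t4 = True AND True = True
t6 = t5 NOR t2 = True NOR False = False
t7 = t4 NOR t3 = True NOR False = False
t8 = t6 AND t7 = False AND False = False
t10 = t4 NOR t3 = True NOR False = False

t1 = True  t8 = False  t10 = False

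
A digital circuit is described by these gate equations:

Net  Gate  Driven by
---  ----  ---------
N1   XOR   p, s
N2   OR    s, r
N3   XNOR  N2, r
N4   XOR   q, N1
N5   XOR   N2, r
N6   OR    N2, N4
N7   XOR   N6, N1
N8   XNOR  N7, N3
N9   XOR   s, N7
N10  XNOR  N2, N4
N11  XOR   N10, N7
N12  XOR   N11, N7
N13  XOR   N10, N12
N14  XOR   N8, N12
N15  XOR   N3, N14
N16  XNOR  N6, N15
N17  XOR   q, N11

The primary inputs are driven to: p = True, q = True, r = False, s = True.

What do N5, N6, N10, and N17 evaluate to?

N5 = True, N6 = True, N10 = True, N17 = True

N1 = p XOR s = True XOR True = False
N2 = s OR r = True OR False = True
N4 = q XOR N1 = True XOR False = True
N5 = N2 XOR r = True XOR False = True
N6 = N2 OR N4 = True OR True = True
N7 = N6 XOR N1 = True XOR False = True
N10 = N2 XNOR N4 = True XNOR True = True
N11 = N10 XOR N7 = True XOR True = False
N17 = q XOR N11 = True XOR False = True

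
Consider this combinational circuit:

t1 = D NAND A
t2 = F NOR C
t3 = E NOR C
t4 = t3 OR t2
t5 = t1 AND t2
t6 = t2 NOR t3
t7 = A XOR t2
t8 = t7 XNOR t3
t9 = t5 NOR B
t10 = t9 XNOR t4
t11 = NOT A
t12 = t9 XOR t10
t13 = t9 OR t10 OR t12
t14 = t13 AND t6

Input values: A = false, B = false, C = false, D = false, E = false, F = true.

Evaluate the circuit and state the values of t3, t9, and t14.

t1 = D NAND A = false NAND false = true
t2 = F NOR C = true NOR false = false
t3 = E NOR C = false NOR false = true
t4 = t3 OR t2 = true OR false = true
t5 = t1 AND t2 = true AND false = false
t6 = t2 NOR t3 = false NOR true = false
t9 = t5 NOR B = false NOR false = true
t10 = t9 XNOR t4 = true XNOR true = true
t12 = t9 XOR t10 = true XOR true = false
t13 = t9 OR t10 OR t12 = true OR true OR false = true
t14 = t13 AND t6 = true AND false = false

t3 = true, t9 = true, t14 = false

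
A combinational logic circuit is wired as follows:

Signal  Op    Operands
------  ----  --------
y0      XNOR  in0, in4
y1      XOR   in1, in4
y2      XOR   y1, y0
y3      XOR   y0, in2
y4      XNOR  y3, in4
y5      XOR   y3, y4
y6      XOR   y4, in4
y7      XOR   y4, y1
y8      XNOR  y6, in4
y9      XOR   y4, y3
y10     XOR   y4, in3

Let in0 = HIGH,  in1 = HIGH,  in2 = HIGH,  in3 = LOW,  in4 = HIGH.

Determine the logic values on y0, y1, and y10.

y0 = in0 XNOR in4 = HIGH XNOR HIGH = HIGH
y1 = in1 XOR in4 = HIGH XOR HIGH = LOW
y3 = y0 XOR in2 = HIGH XOR HIGH = LOW
y4 = y3 XNOR in4 = LOW XNOR HIGH = LOW
y10 = y4 XOR in3 = LOW XOR LOW = LOW

y0 = HIGH, y1 = LOW, y10 = LOW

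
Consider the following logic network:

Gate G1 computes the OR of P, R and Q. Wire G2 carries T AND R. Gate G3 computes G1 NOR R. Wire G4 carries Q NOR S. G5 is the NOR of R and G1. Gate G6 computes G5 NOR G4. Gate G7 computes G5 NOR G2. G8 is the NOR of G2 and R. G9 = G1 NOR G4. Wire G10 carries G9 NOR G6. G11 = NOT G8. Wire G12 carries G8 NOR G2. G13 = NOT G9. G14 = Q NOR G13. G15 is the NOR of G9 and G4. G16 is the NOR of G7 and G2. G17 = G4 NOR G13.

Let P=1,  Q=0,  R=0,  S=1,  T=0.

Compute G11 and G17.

G1 = P OR R OR Q = 1 OR 0 OR 0 = 1
G2 = T AND R = 0 AND 0 = 0
G4 = Q NOR S = 0 NOR 1 = 0
G8 = G2 NOR R = 0 NOR 0 = 1
G9 = G1 NOR G4 = 1 NOR 0 = 0
G11 = NOT G8 = NOT 1 = 0
G13 = NOT G9 = NOT 0 = 1
G17 = G4 NOR G13 = 0 NOR 1 = 0

G11 = 0, G17 = 0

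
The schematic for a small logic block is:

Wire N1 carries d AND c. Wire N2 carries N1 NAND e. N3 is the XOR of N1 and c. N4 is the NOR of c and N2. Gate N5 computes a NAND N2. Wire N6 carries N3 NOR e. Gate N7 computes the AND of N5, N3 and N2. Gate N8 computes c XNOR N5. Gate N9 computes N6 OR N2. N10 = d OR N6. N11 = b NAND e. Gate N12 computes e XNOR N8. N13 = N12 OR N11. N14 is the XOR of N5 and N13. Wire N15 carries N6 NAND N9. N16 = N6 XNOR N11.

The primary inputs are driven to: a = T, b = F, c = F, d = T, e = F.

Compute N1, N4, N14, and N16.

N1 = d AND c = T AND F = F
N2 = N1 NAND e = F NAND F = T
N3 = N1 XOR c = F XOR F = F
N4 = c NOR N2 = F NOR T = F
N5 = a NAND N2 = T NAND T = F
N6 = N3 NOR e = F NOR F = T
N8 = c XNOR N5 = F XNOR F = T
N11 = b NAND e = F NAND F = T
N12 = e XNOR N8 = F XNOR T = F
N13 = N12 OR N11 = F OR T = T
N14 = N5 XOR N13 = F XOR T = T
N16 = N6 XNOR N11 = T XNOR T = T

N1 = F, N4 = F, N14 = T, N16 = T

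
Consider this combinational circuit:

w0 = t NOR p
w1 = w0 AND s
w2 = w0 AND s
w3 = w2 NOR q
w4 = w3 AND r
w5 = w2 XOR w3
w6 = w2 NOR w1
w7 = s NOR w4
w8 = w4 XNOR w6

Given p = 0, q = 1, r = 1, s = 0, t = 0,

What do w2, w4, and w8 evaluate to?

w0 = t NOR p = 0 NOR 0 = 1
w1 = w0 AND s = 1 AND 0 = 0
w2 = w0 AND s = 1 AND 0 = 0
w3 = w2 NOR q = 0 NOR 1 = 0
w4 = w3 AND r = 0 AND 1 = 0
w6 = w2 NOR w1 = 0 NOR 0 = 1
w8 = w4 XNOR w6 = 0 XNOR 1 = 0

w2 = 0, w4 = 0, w8 = 0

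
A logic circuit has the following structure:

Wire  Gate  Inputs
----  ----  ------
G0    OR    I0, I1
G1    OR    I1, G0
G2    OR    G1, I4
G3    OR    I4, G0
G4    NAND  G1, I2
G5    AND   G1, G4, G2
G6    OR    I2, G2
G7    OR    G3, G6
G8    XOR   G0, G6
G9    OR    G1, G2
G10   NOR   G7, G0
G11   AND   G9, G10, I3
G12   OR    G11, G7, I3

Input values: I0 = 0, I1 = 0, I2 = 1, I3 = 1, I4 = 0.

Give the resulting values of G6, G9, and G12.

G6 = 1, G9 = 0, G12 = 1

G0 = I0 OR I1 = 0 OR 0 = 0
G1 = I1 OR G0 = 0 OR 0 = 0
G2 = G1 OR I4 = 0 OR 0 = 0
G3 = I4 OR G0 = 0 OR 0 = 0
G6 = I2 OR G2 = 1 OR 0 = 1
G7 = G3 OR G6 = 0 OR 1 = 1
G9 = G1 OR G2 = 0 OR 0 = 0
G10 = G7 NOR G0 = 1 NOR 0 = 0
G11 = G9 AND G10 AND I3 = 0 AND 0 AND 1 = 0
G12 = G11 OR G7 OR I3 = 0 OR 1 OR 1 = 1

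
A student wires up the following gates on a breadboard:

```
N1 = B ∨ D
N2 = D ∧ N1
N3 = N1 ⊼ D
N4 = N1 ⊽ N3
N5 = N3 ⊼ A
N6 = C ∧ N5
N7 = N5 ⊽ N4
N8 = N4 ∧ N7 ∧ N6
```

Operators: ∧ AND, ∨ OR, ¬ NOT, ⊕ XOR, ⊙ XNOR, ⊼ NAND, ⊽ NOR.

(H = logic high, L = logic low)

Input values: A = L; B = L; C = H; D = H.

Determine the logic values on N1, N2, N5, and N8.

N1 = B OR D = L OR H = H
N2 = D AND N1 = H AND H = H
N3 = N1 NAND D = H NAND H = L
N4 = N1 NOR N3 = H NOR L = L
N5 = N3 NAND A = L NAND L = H
N6 = C AND N5 = H AND H = H
N7 = N5 NOR N4 = H NOR L = L
N8 = N4 AND N7 AND N6 = L AND L AND H = L

N1 = H; N2 = H; N5 = H; N8 = L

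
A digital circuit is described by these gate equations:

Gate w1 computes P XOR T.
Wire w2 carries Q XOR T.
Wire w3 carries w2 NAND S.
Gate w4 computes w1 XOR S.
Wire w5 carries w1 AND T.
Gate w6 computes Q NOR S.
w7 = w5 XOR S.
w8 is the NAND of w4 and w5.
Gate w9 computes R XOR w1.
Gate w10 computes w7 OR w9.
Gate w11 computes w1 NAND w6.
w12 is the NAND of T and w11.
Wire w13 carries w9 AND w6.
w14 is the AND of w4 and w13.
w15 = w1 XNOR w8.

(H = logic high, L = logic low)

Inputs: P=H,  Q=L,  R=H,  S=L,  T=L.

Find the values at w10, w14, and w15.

w10 = L, w14 = L, w15 = H

w1 = P XOR T = H XOR L = H
w4 = w1 XOR S = H XOR L = H
w5 = w1 AND T = H AND L = L
w6 = Q NOR S = L NOR L = H
w7 = w5 XOR S = L XOR L = L
w8 = w4 NAND w5 = H NAND L = H
w9 = R XOR w1 = H XOR H = L
w10 = w7 OR w9 = L OR L = L
w13 = w9 AND w6 = L AND H = L
w14 = w4 AND w13 = H AND L = L
w15 = w1 XNOR w8 = H XNOR H = H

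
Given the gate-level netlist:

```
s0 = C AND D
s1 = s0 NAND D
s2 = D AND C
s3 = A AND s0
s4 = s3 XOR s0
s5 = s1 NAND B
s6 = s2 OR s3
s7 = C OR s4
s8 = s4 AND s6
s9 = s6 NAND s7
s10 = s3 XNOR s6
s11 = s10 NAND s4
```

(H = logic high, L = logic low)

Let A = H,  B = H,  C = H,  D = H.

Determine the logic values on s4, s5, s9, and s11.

s0 = C AND D = H AND H = H
s1 = s0 NAND D = H NAND H = L
s2 = D AND C = H AND H = H
s3 = A AND s0 = H AND H = H
s4 = s3 XOR s0 = H XOR H = L
s5 = s1 NAND B = L NAND H = H
s6 = s2 OR s3 = H OR H = H
s7 = C OR s4 = H OR L = H
s9 = s6 NAND s7 = H NAND H = L
s10 = s3 XNOR s6 = H XNOR H = H
s11 = s10 NAND s4 = H NAND L = H

s4 = L, s5 = H, s9 = L, s11 = H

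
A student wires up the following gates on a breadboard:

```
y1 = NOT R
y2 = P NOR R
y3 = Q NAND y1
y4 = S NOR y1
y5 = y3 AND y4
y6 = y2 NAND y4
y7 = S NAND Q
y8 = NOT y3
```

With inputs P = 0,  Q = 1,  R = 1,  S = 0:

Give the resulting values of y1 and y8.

y1 = 0; y8 = 0

y1 = NOT R = NOT 1 = 0
y3 = Q NAND y1 = 1 NAND 0 = 1
y8 = NOT y3 = NOT 1 = 0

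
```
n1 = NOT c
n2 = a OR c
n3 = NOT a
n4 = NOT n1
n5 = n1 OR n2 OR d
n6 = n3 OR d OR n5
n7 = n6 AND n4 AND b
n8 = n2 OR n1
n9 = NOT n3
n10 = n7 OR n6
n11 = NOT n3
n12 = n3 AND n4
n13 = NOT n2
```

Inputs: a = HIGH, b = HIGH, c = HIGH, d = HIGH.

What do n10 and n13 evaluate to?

n10 = HIGH, n13 = LOW

n1 = NOT c = NOT HIGH = LOW
n2 = a OR c = HIGH OR HIGH = HIGH
n3 = NOT a = NOT HIGH = LOW
n4 = NOT n1 = NOT LOW = HIGH
n5 = n1 OR n2 OR d = LOW OR HIGH OR HIGH = HIGH
n6 = n3 OR d OR n5 = LOW OR HIGH OR HIGH = HIGH
n7 = n6 AND n4 AND b = HIGH AND HIGH AND HIGH = HIGH
n10 = n7 OR n6 = HIGH OR HIGH = HIGH
n13 = NOT n2 = NOT HIGH = LOW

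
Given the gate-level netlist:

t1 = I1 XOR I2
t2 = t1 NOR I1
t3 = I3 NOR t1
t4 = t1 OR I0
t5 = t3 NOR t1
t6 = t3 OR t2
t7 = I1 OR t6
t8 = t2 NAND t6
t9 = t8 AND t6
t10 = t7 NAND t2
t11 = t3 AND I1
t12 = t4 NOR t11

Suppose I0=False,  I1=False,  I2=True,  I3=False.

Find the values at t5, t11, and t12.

t1 = I1 XOR I2 = False XOR True = True
t3 = I3 NOR t1 = False NOR True = False
t4 = t1 OR I0 = True OR False = True
t5 = t3 NOR t1 = False NOR True = False
t11 = t3 AND I1 = False AND False = False
t12 = t4 NOR t11 = True NOR False = False

t5 = False, t11 = False, t12 = False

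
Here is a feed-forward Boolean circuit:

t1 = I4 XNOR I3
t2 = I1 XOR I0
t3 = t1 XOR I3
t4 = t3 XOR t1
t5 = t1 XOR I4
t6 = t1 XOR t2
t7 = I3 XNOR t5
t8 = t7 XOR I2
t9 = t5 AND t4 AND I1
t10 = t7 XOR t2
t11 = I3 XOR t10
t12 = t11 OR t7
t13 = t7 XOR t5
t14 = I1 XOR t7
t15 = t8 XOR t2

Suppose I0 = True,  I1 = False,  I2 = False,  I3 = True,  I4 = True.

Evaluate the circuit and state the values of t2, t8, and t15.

t2 = True, t8 = False, t15 = True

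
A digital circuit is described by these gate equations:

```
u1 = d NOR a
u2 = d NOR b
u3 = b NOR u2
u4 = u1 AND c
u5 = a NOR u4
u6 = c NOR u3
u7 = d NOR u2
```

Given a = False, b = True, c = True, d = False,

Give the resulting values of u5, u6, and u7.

u5 = False, u6 = False, u7 = True

u1 = d NOR a = False NOR False = True
u2 = d NOR b = False NOR True = False
u3 = b NOR u2 = True NOR False = False
u4 = u1 AND c = True AND True = True
u5 = a NOR u4 = False NOR True = False
u6 = c NOR u3 = True NOR False = False
u7 = d NOR u2 = False NOR False = True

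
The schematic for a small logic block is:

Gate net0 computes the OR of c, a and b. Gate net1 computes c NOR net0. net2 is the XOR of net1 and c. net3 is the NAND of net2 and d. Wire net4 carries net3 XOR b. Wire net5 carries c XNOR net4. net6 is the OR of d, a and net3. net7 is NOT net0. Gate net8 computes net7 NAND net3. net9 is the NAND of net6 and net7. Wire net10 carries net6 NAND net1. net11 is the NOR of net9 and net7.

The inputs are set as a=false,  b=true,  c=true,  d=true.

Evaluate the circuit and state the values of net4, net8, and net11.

net0 = c OR a OR b = true OR false OR true = true
net1 = c NOR net0 = true NOR true = false
net2 = net1 XOR c = false XOR true = true
net3 = net2 NAND d = true NAND true = false
net4 = net3 XOR b = false XOR true = true
net6 = d OR a OR net3 = true OR false OR false = true
net7 = NOT net0 = NOT true = false
net8 = net7 NAND net3 = false NAND false = true
net9 = net6 NAND net7 = true NAND false = true
net11 = net9 NOR net7 = true NOR false = false

net4 = true, net8 = true, net11 = false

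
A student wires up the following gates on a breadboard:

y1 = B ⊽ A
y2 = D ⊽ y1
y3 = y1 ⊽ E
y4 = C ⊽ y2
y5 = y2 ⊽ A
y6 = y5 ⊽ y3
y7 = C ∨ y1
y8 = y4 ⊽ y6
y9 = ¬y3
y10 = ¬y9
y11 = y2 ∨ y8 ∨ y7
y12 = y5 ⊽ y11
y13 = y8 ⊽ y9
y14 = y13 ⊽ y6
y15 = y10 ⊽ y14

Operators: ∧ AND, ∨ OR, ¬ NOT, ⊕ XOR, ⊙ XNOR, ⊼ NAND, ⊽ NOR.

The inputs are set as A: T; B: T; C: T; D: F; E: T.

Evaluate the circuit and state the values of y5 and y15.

y5 = F, y15 = T

y1 = B NOR A = T NOR T = F
y2 = D NOR y1 = F NOR F = T
y3 = y1 NOR E = F NOR T = F
y4 = C NOR y2 = T NOR T = F
y5 = y2 NOR A = T NOR T = F
y6 = y5 NOR y3 = F NOR F = T
y8 = y4 NOR y6 = F NOR T = F
y9 = NOT y3 = NOT F = T
y10 = NOT y9 = NOT T = F
y13 = y8 NOR y9 = F NOR T = F
y14 = y13 NOR y6 = F NOR T = F
y15 = y10 NOR y14 = F NOR F = T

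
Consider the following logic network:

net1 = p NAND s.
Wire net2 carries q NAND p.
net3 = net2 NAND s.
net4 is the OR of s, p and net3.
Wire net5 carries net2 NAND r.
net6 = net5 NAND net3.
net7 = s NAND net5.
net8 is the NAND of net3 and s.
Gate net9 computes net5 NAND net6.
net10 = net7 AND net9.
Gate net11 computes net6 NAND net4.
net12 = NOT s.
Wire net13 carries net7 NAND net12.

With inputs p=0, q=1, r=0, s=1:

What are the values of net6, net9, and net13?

net6 = 1; net9 = 0; net13 = 1

net2 = q NAND p = 1 NAND 0 = 1
net3 = net2 NAND s = 1 NAND 1 = 0
net5 = net2 NAND r = 1 NAND 0 = 1
net6 = net5 NAND net3 = 1 NAND 0 = 1
net7 = s NAND net5 = 1 NAND 1 = 0
net9 = net5 NAND net6 = 1 NAND 1 = 0
net12 = NOT s = NOT 1 = 0
net13 = net7 NAND net12 = 0 NAND 0 = 1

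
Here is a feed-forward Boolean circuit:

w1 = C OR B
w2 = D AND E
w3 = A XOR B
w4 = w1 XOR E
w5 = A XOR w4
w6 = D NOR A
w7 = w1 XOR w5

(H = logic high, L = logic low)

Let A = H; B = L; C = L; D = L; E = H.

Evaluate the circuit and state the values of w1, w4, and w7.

w1 = C OR B = L OR L = L
w4 = w1 XOR E = L XOR H = H
w5 = A XOR w4 = H XOR H = L
w7 = w1 XOR w5 = L XOR L = L

w1 = L, w4 = H, w7 = L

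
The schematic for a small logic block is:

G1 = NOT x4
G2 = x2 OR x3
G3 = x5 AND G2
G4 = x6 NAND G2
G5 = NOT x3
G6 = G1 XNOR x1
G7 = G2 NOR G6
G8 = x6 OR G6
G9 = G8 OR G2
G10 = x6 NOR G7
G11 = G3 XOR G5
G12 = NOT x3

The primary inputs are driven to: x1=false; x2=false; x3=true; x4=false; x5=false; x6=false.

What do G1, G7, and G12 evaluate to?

G1 = true; G7 = false; G12 = false

G1 = NOT x4 = NOT false = true
G2 = x2 OR x3 = false OR true = true
G6 = G1 XNOR x1 = true XNOR false = false
G7 = G2 NOR G6 = true NOR false = false
G12 = NOT x3 = NOT true = false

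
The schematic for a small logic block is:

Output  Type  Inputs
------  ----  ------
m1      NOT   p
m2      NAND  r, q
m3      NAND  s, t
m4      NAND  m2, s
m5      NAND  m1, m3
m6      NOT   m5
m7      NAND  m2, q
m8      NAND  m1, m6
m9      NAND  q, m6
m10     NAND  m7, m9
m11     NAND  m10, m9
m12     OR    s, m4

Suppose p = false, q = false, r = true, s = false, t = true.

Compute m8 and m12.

m8 = false, m12 = true

m1 = NOT p = NOT false = true
m2 = r NAND q = true NAND false = true
m3 = s NAND t = false NAND true = true
m4 = m2 NAND s = true NAND false = true
m5 = m1 NAND m3 = true NAND true = false
m6 = NOT m5 = NOT false = true
m8 = m1 NAND m6 = true NAND true = false
m12 = s OR m4 = false OR true = true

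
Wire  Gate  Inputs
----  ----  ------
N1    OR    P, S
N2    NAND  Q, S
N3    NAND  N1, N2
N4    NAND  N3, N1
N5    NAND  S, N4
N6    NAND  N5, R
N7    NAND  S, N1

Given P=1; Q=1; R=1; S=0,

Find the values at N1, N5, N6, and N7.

N1 = P OR S = 1 OR 0 = 1
N2 = Q NAND S = 1 NAND 0 = 1
N3 = N1 NAND N2 = 1 NAND 1 = 0
N4 = N3 NAND N1 = 0 NAND 1 = 1
N5 = S NAND N4 = 0 NAND 1 = 1
N6 = N5 NAND R = 1 NAND 1 = 0
N7 = S NAND N1 = 0 NAND 1 = 1

N1 = 1, N5 = 1, N6 = 0, N7 = 1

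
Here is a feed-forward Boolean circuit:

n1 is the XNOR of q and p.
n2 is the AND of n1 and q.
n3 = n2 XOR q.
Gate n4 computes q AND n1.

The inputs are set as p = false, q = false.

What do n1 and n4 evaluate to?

n1 = true; n4 = false

n1 = q XNOR p = false XNOR false = true
n4 = q AND n1 = false AND true = false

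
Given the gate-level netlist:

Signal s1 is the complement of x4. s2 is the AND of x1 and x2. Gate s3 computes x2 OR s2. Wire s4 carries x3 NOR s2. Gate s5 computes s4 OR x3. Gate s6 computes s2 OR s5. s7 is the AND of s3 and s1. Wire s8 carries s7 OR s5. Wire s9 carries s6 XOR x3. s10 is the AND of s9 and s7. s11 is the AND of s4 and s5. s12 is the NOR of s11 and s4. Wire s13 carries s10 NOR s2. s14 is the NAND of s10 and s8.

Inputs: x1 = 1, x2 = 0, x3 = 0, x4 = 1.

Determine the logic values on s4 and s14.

s1 = NOT x4 = NOT 1 = 0
s2 = x1 AND x2 = 1 AND 0 = 0
s3 = x2 OR s2 = 0 OR 0 = 0
s4 = x3 NOR s2 = 0 NOR 0 = 1
s5 = s4 OR x3 = 1 OR 0 = 1
s6 = s2 OR s5 = 0 OR 1 = 1
s7 = s3 AND s1 = 0 AND 0 = 0
s8 = s7 OR s5 = 0 OR 1 = 1
s9 = s6 XOR x3 = 1 XOR 0 = 1
s10 = s9 AND s7 = 1 AND 0 = 0
s14 = s10 NAND s8 = 0 NAND 1 = 1

s4 = 1  s14 = 1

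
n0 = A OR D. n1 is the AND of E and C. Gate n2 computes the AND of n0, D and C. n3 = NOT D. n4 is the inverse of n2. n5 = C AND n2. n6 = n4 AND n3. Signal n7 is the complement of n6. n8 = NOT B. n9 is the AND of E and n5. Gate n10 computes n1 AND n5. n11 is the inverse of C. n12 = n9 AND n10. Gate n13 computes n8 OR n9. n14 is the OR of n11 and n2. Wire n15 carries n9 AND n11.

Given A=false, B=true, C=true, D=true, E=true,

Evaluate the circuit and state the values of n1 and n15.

n1 = true, n15 = false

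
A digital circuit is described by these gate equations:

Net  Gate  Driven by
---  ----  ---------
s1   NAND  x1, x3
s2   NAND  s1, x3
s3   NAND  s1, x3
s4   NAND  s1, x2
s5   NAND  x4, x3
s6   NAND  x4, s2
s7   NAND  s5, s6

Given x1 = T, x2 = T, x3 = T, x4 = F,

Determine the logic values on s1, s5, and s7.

s1 = x1 NAND x3 = T NAND T = F
s2 = s1 NAND x3 = F NAND T = T
s5 = x4 NAND x3 = F NAND T = T
s6 = x4 NAND s2 = F NAND T = T
s7 = s5 NAND s6 = T NAND T = F

s1 = F, s5 = T, s7 = F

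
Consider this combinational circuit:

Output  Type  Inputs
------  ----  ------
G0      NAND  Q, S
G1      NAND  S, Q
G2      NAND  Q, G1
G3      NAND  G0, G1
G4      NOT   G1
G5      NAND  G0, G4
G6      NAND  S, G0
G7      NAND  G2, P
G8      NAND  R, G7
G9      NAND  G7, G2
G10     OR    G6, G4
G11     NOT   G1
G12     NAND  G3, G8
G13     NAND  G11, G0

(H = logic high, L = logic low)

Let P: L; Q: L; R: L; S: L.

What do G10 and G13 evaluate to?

G0 = Q NAND S = L NAND L = H
G1 = S NAND Q = L NAND L = H
G4 = NOT G1 = NOT H = L
G6 = S NAND G0 = L NAND H = H
G10 = G6 OR G4 = H OR L = H
G11 = NOT G1 = NOT H = L
G13 = G11 NAND G0 = L NAND H = H

G10 = H; G13 = H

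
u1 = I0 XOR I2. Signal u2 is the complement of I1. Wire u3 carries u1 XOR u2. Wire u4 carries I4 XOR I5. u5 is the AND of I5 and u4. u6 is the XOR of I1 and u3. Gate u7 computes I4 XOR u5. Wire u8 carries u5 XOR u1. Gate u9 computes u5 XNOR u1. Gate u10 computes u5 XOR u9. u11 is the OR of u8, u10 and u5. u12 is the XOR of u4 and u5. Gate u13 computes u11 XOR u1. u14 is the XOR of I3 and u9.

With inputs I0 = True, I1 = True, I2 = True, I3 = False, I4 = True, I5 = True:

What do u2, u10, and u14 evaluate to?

u2 = False; u10 = True; u14 = True

u1 = I0 XOR I2 = True XOR True = False
u2 = NOT I1 = NOT True = False
u4 = I4 XOR I5 = True XOR True = False
u5 = I5 AND u4 = True AND False = False
u9 = u5 XNOR u1 = False XNOR False = True
u10 = u5 XOR u9 = False XOR True = True
u14 = I3 XOR u9 = False XOR True = True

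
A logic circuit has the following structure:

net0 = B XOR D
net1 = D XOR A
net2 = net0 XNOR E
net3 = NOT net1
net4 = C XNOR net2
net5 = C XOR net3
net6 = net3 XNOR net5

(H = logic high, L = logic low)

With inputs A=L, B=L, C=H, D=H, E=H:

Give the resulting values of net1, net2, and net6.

net0 = B XOR D = L XOR H = H
net1 = D XOR A = H XOR L = H
net2 = net0 XNOR E = H XNOR H = H
net3 = NOT net1 = NOT H = L
net5 = C XOR net3 = H XOR L = H
net6 = net3 XNOR net5 = L XNOR H = L

net1 = H, net2 = H, net6 = L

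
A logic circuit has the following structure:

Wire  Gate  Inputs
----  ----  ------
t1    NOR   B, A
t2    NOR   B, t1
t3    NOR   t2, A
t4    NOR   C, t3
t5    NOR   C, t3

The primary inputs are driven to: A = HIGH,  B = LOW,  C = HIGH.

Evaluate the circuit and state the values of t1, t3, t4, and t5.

t1 = B NOR A = LOW NOR HIGH = LOW
t2 = B NOR t1 = LOW NOR LOW = HIGH
t3 = t2 NOR A = HIGH NOR HIGH = LOW
t4 = C NOR t3 = HIGH NOR LOW = LOW
t5 = C NOR t3 = HIGH NOR LOW = LOW

t1 = LOW, t3 = LOW, t4 = LOW, t5 = LOW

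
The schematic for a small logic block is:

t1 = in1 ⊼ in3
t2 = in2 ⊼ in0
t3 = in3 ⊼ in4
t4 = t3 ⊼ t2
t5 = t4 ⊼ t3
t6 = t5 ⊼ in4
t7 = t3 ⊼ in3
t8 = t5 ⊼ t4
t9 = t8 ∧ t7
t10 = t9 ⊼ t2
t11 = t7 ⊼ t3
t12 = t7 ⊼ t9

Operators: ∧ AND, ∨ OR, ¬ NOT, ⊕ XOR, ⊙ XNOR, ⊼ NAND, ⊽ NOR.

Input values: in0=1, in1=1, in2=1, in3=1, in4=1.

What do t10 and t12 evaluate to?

t10 = 1  t12 = 1

t2 = in2 NAND in0 = 1 NAND 1 = 0
t3 = in3 NAND in4 = 1 NAND 1 = 0
t4 = t3 NAND t2 = 0 NAND 0 = 1
t5 = t4 NAND t3 = 1 NAND 0 = 1
t7 = t3 NAND in3 = 0 NAND 1 = 1
t8 = t5 NAND t4 = 1 NAND 1 = 0
t9 = t8 AND t7 = 0 AND 1 = 0
t10 = t9 NAND t2 = 0 NAND 0 = 1
t12 = t7 NAND t9 = 1 NAND 0 = 1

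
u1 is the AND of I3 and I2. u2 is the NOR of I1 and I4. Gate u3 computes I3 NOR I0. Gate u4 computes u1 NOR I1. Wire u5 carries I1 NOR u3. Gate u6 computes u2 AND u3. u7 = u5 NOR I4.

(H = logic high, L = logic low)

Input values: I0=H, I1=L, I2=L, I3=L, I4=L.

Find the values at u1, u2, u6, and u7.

u1 = L; u2 = H; u6 = L; u7 = L

u1 = I3 AND I2 = L AND L = L
u2 = I1 NOR I4 = L NOR L = H
u3 = I3 NOR I0 = L NOR H = L
u5 = I1 NOR u3 = L NOR L = H
u6 = u2 AND u3 = H AND L = L
u7 = u5 NOR I4 = H NOR L = L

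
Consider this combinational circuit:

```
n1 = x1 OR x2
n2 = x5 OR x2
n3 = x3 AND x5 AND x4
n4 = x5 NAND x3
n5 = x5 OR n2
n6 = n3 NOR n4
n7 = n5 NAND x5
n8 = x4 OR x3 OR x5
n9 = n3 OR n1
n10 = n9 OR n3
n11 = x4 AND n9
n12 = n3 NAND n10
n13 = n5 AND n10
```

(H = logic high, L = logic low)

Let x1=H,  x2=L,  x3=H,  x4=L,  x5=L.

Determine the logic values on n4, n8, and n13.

n1 = x1 OR x2 = H OR L = H
n2 = x5 OR x2 = L OR L = L
n3 = x3 AND x5 AND x4 = H AND L AND L = L
n4 = x5 NAND x3 = L NAND H = H
n5 = x5 OR n2 = L OR L = L
n8 = x4 OR x3 OR x5 = L OR H OR L = H
n9 = n3 OR n1 = L OR H = H
n10 = n9 OR n3 = H OR L = H
n13 = n5 AND n10 = L AND H = L

n4 = H, n8 = H, n13 = L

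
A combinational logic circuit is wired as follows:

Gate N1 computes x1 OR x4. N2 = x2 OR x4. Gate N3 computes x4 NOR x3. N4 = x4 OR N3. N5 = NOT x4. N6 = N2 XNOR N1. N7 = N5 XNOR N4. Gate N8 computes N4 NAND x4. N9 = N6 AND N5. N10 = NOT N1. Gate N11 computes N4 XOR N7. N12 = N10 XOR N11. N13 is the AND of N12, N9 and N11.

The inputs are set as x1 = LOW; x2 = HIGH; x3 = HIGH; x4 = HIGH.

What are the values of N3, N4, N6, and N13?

N3 = LOW, N4 = HIGH, N6 = HIGH, N13 = LOW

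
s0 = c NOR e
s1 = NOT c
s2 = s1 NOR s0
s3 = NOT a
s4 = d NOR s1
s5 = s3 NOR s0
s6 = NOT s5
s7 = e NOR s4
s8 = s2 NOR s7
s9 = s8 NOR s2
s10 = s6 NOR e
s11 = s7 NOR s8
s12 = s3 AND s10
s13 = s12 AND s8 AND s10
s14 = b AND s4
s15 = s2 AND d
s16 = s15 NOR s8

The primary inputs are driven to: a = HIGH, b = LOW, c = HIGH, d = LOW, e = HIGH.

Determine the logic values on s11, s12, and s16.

s11 = HIGH  s12 = LOW  s16 = HIGH

s0 = c NOR e = HIGH NOR HIGH = LOW
s1 = NOT c = NOT HIGH = LOW
s2 = s1 NOR s0 = LOW NOR LOW = HIGH
s3 = NOT a = NOT HIGH = LOW
s4 = d NOR s1 = LOW NOR LOW = HIGH
s5 = s3 NOR s0 = LOW NOR LOW = HIGH
s6 = NOT s5 = NOT HIGH = LOW
s7 = e NOR s4 = HIGH NOR HIGH = LOW
s8 = s2 NOR s7 = HIGH NOR LOW = LOW
s10 = s6 NOR e = LOW NOR HIGH = LOW
s11 = s7 NOR s8 = LOW NOR LOW = HIGH
s12 = s3 AND s10 = LOW AND LOW = LOW
s15 = s2 AND d = HIGH AND LOW = LOW
s16 = s15 NOR s8 = LOW NOR LOW = HIGH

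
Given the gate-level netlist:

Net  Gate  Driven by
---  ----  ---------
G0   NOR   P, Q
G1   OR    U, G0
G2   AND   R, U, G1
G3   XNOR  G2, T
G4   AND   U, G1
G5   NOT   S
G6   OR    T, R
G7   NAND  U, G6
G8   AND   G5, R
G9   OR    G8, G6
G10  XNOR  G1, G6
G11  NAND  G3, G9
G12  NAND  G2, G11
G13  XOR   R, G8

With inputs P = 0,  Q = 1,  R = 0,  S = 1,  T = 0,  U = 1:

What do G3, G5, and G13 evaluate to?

G0 = P NOR Q = 0 NOR 1 = 0
G1 = U OR G0 = 1 OR 0 = 1
G2 = R AND U AND G1 = 0 AND 1 AND 1 = 0
G3 = G2 XNOR T = 0 XNOR 0 = 1
G5 = NOT S = NOT 1 = 0
G8 = G5 AND R = 0 AND 0 = 0
G13 = R XOR G8 = 0 XOR 0 = 0

G3 = 1, G5 = 0, G13 = 0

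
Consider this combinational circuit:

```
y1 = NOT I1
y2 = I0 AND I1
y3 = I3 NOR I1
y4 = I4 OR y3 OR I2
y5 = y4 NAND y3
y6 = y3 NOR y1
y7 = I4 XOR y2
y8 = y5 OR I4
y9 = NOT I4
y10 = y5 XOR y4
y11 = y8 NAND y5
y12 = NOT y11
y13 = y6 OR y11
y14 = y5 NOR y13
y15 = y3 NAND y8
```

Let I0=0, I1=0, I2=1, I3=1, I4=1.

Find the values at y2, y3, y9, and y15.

y2 = I0 AND I1 = 0 AND 0 = 0
y3 = I3 NOR I1 = 1 NOR 0 = 0
y4 = I4 OR y3 OR I2 = 1 OR 0 OR 1 = 1
y5 = y4 NAND y3 = 1 NAND 0 = 1
y8 = y5 OR I4 = 1 OR 1 = 1
y9 = NOT I4 = NOT 1 = 0
y15 = y3 NAND y8 = 0 NAND 1 = 1

y2 = 0, y3 = 0, y9 = 0, y15 = 1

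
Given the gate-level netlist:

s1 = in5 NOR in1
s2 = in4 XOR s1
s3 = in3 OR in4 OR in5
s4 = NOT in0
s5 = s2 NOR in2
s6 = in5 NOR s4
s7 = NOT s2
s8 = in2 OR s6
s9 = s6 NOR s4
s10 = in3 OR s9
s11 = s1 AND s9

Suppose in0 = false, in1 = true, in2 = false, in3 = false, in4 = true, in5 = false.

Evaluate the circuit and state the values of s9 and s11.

s9 = false; s11 = false

s1 = in5 NOR in1 = false NOR true = false
s4 = NOT in0 = NOT false = true
s6 = in5 NOR s4 = false NOR true = false
s9 = s6 NOR s4 = false NOR true = false
s11 = s1 AND s9 = false AND false = false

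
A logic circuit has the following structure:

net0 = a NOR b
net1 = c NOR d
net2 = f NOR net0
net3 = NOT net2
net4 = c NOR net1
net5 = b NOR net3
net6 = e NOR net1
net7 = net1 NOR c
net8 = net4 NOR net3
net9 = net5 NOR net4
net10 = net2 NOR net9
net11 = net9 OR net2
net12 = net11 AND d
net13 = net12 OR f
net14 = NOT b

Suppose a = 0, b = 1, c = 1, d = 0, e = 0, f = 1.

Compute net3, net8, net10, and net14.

net0 = a NOR b = 0 NOR 1 = 0
net1 = c NOR d = 1 NOR 0 = 0
net2 = f NOR net0 = 1 NOR 0 = 0
net3 = NOT net2 = NOT 0 = 1
net4 = c NOR net1 = 1 NOR 0 = 0
net5 = b NOR net3 = 1 NOR 1 = 0
net8 = net4 NOR net3 = 0 NOR 1 = 0
net9 = net5 NOR net4 = 0 NOR 0 = 1
net10 = net2 NOR net9 = 0 NOR 1 = 0
net14 = NOT b = NOT 1 = 0

net3 = 1; net8 = 0; net10 = 0; net14 = 0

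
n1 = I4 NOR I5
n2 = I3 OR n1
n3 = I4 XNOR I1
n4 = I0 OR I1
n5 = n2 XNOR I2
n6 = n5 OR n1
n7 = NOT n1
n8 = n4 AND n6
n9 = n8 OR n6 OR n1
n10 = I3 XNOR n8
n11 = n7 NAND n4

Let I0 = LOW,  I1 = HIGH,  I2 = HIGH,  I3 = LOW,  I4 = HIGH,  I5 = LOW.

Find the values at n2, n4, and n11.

n2 = LOW, n4 = HIGH, n11 = LOW

n1 = I4 NOR I5 = HIGH NOR LOW = LOW
n2 = I3 OR n1 = LOW OR LOW = LOW
n4 = I0 OR I1 = LOW OR HIGH = HIGH
n7 = NOT n1 = NOT LOW = HIGH
n11 = n7 NAND n4 = HIGH NAND HIGH = LOW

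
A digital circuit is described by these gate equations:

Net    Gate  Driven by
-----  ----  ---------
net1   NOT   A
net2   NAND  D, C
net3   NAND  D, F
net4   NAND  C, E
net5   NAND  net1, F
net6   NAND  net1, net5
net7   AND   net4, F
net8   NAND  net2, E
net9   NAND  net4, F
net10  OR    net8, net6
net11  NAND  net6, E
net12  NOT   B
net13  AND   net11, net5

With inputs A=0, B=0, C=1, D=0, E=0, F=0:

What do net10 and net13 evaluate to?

net10 = 1, net13 = 1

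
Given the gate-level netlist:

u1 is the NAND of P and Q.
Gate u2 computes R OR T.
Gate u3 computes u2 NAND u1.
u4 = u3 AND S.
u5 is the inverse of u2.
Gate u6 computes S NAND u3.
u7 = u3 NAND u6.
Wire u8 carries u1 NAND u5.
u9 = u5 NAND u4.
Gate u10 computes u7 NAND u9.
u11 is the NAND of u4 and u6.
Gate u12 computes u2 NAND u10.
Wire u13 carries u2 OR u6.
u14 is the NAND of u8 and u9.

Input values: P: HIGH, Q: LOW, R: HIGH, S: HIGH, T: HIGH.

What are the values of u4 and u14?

u4 = LOW, u14 = LOW

u1 = P NAND Q = HIGH NAND LOW = HIGH
u2 = R OR T = HIGH OR HIGH = HIGH
u3 = u2 NAND u1 = HIGH NAND HIGH = LOW
u4 = u3 AND S = LOW AND HIGH = LOW
u5 = NOT u2 = NOT HIGH = LOW
u8 = u1 NAND u5 = HIGH NAND LOW = HIGH
u9 = u5 NAND u4 = LOW NAND LOW = HIGH
u14 = u8 NAND u9 = HIGH NAND HIGH = LOW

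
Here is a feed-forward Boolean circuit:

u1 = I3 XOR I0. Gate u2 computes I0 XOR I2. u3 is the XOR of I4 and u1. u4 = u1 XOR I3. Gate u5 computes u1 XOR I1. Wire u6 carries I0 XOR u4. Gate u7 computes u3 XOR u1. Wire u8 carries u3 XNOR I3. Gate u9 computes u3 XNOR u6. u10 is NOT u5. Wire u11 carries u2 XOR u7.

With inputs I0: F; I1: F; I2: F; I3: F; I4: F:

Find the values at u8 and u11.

u8 = T, u11 = F

u1 = I3 XOR I0 = F XOR F = F
u2 = I0 XOR I2 = F XOR F = F
u3 = I4 XOR u1 = F XOR F = F
u7 = u3 XOR u1 = F XOR F = F
u8 = u3 XNOR I3 = F XNOR F = T
u11 = u2 XOR u7 = F XOR F = F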